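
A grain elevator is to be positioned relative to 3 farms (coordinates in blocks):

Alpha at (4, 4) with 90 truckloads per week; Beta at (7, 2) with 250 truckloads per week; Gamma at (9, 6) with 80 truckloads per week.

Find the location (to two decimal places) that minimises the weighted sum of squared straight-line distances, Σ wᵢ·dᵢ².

The minimiser of Σwᵢ‖p−pᵢ‖² is the weighted centroid p* = (Σwᵢpᵢ)/(Σwᵢ).
Σwᵢ = 420.
Σwᵢxᵢ = 90·4 + 250·7 + 80·9 = 2830.
Σwᵢyᵢ = 90·4 + 250·2 + 80·6 = 1340.
x* = 2830/420 = 6.74, y* = 1340/420 = 3.19.

(6.74, 3.19)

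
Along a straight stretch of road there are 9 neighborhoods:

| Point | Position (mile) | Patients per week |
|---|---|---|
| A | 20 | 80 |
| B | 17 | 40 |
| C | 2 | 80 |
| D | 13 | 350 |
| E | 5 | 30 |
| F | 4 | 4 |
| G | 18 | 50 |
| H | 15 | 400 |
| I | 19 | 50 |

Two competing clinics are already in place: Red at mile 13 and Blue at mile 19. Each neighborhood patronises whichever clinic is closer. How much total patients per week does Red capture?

The indifferent point is the midpoint (13+19)/2 = 16; neighborhoods left of it (closer to Red at 13) go to Red, those right go to Blue.
  C at 2 (w=80) → Red
  F at 4 (w=4) → Red
  E at 5 (w=30) → Red
  D at 13 (w=350) → Red
  H at 15 (w=400) → Red
  B at 17 (w=40) → Blue
  G at 18 (w=50) → Blue
  I at 19 (w=50) → Blue
  A at 20 (w=80) → Blue
Red captures 864; Blue captures 220.

864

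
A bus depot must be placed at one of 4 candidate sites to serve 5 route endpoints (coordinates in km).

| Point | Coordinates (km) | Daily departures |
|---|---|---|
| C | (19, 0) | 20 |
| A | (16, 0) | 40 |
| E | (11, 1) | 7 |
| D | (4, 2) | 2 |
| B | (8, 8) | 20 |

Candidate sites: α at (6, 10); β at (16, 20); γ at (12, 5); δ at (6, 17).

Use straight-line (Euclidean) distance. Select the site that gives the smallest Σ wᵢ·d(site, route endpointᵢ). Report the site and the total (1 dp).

Total weighted distance at each candidate:
  α (6, 10): total = 1038.8
  β (16, 20): total = 1673.7
  γ (12, 5): total = 574.1
  δ (6, 17): total = 1548.9
Minimum is at γ with total 574.1 km.

γ, total 574.1 km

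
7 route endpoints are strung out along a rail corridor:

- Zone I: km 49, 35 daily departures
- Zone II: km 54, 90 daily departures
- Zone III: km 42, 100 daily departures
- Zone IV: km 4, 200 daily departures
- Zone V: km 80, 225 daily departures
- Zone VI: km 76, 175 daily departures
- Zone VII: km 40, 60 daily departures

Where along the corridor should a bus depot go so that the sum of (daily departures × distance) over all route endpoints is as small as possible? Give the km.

For a sum of weighted absolute distances on a line, the optimum is the weighted median (not the mean). Total weight W = 885; half-weight = 442.5.
Sort by position and accumulate weight:
  km 4 (Zone IV, w=200) → cum 200
  km 40 (Zone VII, w=60) → cum 260
  km 42 (Zone III, w=100) → cum 360
  km 49 (Zone I, w=35) → cum 395
  km 54 (Zone II, w=90) → cum 485  ≥ 442.5 → median here
  km 76 (Zone VI, w=175) → cum 660
  km 80 (Zone V, w=225) → cum 885
Optimal location: km 54.

x = 54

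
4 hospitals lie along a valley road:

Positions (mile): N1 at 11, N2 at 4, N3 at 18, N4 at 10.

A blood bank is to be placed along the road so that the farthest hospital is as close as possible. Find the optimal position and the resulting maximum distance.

location 11, max distance 7

The 1-center on a line is the midpoint of the two extreme points: leftmost at 4, rightmost at 18.
Optimal location = (4 + 18)/2 = 11; maximum distance = (18 − 4)/2 = 7.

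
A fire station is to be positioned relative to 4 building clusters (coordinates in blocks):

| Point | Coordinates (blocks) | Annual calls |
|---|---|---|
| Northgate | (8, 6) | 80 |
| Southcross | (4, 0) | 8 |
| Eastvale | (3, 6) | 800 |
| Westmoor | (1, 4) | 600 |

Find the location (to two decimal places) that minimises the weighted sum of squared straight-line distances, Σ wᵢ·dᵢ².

The minimiser of Σwᵢ‖p−pᵢ‖² is the weighted centroid p* = (Σwᵢpᵢ)/(Σwᵢ).
Σwᵢ = 1488.
Σwᵢxᵢ = 80·8 + 8·4 + 800·3 + 600·1 = 3672.
Σwᵢyᵢ = 80·6 + 8·0 + 800·6 + 600·4 = 7680.
x* = 3672/1488 = 2.47, y* = 7680/1488 = 5.16.

(2.47, 5.16)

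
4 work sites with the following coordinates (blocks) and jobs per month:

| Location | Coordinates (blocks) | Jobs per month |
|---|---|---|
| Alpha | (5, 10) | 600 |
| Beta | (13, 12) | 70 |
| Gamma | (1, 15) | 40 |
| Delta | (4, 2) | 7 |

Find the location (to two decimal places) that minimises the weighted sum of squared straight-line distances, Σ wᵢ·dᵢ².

The minimiser of Σwᵢ‖p−pᵢ‖² is the weighted centroid p* = (Σwᵢpᵢ)/(Σwᵢ).
Σwᵢ = 717.
Σwᵢxᵢ = 600·5 + 70·13 + 40·1 + 7·4 = 3978.
Σwᵢyᵢ = 600·10 + 70·12 + 40·15 + 7·2 = 7454.
x* = 3978/717 = 5.55, y* = 7454/717 = 10.40.

(5.55, 10.40)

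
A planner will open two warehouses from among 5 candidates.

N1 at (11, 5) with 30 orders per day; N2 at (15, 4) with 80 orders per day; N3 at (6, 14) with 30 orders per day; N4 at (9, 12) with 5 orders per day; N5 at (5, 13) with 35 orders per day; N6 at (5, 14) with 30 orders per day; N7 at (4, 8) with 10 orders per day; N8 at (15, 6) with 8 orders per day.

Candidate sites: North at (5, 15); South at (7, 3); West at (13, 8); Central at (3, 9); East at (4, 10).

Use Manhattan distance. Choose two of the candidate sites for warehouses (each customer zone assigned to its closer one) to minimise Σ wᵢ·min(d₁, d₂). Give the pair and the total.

Evaluate every pair (each demand assigned to the nearer of the two):
  {North, West}: total = 937
  {West, East}: total = 1187
  {North, South}: total = 1263
  {West, Central}: total = 1382
  {South, East}: total = 1513
  {South, Central}: total = 1713
  {South, West}: total = 1952
  {North, Central}: total = 2055
  {North, East}: total = 2055
  {Central, East}: total = 2365
Best pair: {North, West} with total 937.

{North, West}, total 937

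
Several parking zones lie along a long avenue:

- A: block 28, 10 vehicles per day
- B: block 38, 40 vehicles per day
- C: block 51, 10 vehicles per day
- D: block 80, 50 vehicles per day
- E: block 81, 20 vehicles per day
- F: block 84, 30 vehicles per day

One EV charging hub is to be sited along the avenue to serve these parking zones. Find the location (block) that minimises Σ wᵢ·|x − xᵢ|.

For a sum of weighted absolute distances on a line, the optimum is the weighted median (not the mean). Total weight W = 160; half-weight = 80.
Sort by position and accumulate weight:
  block 28 (A, w=10) → cum 10
  block 38 (B, w=40) → cum 50
  block 51 (C, w=10) → cum 60
  block 80 (D, w=50) → cum 110  ≥ 80 → median here
  block 81 (E, w=20) → cum 130
  block 84 (F, w=30) → cum 160
Optimal location: block 80.

x = 80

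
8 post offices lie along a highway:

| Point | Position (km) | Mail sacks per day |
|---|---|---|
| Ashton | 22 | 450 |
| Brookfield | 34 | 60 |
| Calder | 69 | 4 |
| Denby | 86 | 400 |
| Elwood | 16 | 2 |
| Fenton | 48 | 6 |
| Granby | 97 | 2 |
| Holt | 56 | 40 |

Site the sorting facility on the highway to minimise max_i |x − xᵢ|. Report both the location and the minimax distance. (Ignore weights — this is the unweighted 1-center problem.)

The 1-center on a line is the midpoint of the two extreme points: leftmost at 16, rightmost at 97.
Optimal location = (16 + 97)/2 = 56.5; maximum distance = (97 − 16)/2 = 40.5.

location 56.5, max distance 40.5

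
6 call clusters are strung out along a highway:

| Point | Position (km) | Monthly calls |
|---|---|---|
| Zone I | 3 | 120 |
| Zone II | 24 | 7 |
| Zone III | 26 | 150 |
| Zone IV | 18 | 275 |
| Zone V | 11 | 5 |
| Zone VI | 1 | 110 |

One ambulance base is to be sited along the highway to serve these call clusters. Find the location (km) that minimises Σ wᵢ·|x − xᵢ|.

For a sum of weighted absolute distances on a line, the optimum is the weighted median (not the mean). Total weight W = 667; half-weight = 333.5.
Sort by position and accumulate weight:
  km 1 (Zone VI, w=110) → cum 110
  km 3 (Zone I, w=120) → cum 230
  km 11 (Zone V, w=5) → cum 235
  km 18 (Zone IV, w=275) → cum 510  ≥ 333.5 → median here
  km 24 (Zone II, w=7) → cum 517
  km 26 (Zone III, w=150) → cum 667
Optimal location: km 18.

x = 18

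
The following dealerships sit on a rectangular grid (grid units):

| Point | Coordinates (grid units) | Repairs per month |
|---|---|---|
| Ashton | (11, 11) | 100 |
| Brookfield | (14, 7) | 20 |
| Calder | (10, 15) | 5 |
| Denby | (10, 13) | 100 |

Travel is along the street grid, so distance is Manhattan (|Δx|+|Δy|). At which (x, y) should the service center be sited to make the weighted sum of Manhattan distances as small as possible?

Manhattan distance separates: Σwᵢ(|x−xᵢ|+|y−yᵢ|) = Σwᵢ|x−xᵢ| + Σwᵢ|y−yᵢ|, so x and y are optimised independently as 1-D weighted medians.
Total weight W = 225; half = 112.5.
x-coordinate, sorted with cumulative weight:
  x=10 (Calder, w=5) cum 5
  x=10 (Denby, w=100) cum 105
  x=11 (Ashton, w=100) cum 205  ← median
  x=14 (Brookfield, w=20) cum 225
⇒ x* = 11
y-coordinate, sorted with cumulative weight:
  y=7 (Brookfield, w=20) cum 20
  y=11 (Ashton, w=100) cum 120  ← median
  y=13 (Denby, w=100) cum 220
  y=15 (Calder, w=5) cum 225
⇒ y* = 11

(11, 11)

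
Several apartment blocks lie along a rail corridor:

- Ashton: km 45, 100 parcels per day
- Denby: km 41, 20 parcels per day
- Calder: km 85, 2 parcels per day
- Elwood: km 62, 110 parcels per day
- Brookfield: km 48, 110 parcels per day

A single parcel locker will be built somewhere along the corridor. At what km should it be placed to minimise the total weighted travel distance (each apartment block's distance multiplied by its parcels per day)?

For a sum of weighted absolute distances on a line, the optimum is the weighted median (not the mean). Total weight W = 342; half-weight = 171.
Sort by position and accumulate weight:
  km 41 (Denby, w=20) → cum 20
  km 45 (Ashton, w=100) → cum 120
  km 48 (Brookfield, w=110) → cum 230  ≥ 171 → median here
  km 62 (Elwood, w=110) → cum 340
  km 85 (Calder, w=2) → cum 342
Optimal location: km 48.

x = 48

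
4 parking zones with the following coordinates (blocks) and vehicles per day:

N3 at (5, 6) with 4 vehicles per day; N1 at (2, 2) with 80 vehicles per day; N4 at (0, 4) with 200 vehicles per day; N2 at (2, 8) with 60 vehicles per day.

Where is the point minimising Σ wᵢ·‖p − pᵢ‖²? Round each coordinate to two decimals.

(0.87, 4.26)

The minimiser of Σwᵢ‖p−pᵢ‖² is the weighted centroid p* = (Σwᵢpᵢ)/(Σwᵢ).
Σwᵢ = 344.
Σwᵢxᵢ = 4·5 + 80·2 + 200·0 + 60·2 = 300.
Σwᵢyᵢ = 4·6 + 80·2 + 200·4 + 60·8 = 1464.
x* = 300/344 = 0.87, y* = 1464/344 = 4.26.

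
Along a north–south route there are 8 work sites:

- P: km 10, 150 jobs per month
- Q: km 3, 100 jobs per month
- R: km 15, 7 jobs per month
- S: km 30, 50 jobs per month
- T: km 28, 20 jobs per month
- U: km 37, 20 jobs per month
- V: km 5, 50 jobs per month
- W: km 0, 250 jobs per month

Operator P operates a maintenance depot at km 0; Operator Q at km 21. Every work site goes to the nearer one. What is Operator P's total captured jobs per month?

The indifferent point is the midpoint (0+21)/2 = 10.5; work sites left of it (closer to Operator P at 0) go to Operator P, those right go to Operator Q.
  W at 0 (w=250) → Operator P
  Q at 3 (w=100) → Operator P
  V at 5 (w=50) → Operator P
  P at 10 (w=150) → Operator P
  R at 15 (w=7) → Operator Q
  T at 28 (w=20) → Operator Q
  S at 30 (w=50) → Operator Q
  U at 37 (w=20) → Operator Q
Operator P captures 550; Operator Q captures 97.

550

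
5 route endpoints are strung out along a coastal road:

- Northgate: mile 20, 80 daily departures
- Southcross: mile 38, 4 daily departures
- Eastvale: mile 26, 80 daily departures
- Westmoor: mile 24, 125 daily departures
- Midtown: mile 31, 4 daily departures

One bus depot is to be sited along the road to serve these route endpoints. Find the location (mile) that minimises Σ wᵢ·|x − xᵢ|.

For a sum of weighted absolute distances on a line, the optimum is the weighted median (not the mean). Total weight W = 293; half-weight = 146.5.
Sort by position and accumulate weight:
  mile 20 (Northgate, w=80) → cum 80
  mile 24 (Westmoor, w=125) → cum 205  ≥ 146.5 → median here
  mile 26 (Eastvale, w=80) → cum 285
  mile 31 (Midtown, w=4) → cum 289
  mile 38 (Southcross, w=4) → cum 293
Optimal location: mile 24.

x = 24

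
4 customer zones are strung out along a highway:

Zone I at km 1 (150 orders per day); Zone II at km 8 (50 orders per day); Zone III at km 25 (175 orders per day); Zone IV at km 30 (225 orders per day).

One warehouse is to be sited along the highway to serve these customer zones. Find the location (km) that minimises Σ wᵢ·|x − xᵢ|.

For a sum of weighted absolute distances on a line, the optimum is the weighted median (not the mean). Total weight W = 600; half-weight = 300.
Sort by position and accumulate weight:
  km 1 (Zone I, w=150) → cum 150
  km 8 (Zone II, w=50) → cum 200
  km 25 (Zone III, w=175) → cum 375  ≥ 300 → median here
  km 30 (Zone IV, w=225) → cum 600
Optimal location: km 25.

x = 25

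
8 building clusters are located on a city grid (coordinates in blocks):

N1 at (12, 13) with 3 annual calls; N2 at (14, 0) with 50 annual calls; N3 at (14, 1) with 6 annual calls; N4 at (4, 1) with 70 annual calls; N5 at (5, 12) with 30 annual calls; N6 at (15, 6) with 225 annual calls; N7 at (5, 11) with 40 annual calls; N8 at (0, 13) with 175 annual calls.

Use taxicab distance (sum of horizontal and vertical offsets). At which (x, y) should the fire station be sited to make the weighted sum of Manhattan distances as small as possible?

(5, 6)

Manhattan distance separates: Σwᵢ(|x−xᵢ|+|y−yᵢ|) = Σwᵢ|x−xᵢ| + Σwᵢ|y−yᵢ|, so x and y are optimised independently as 1-D weighted medians.
Total weight W = 599; half = 299.5.
x-coordinate, sorted with cumulative weight:
  x=0 (N8, w=175) cum 175
  x=4 (N4, w=70) cum 245
  x=5 (N5, w=30) cum 275
  x=5 (N7, w=40) cum 315  ← median
  x=12 (N1, w=3) cum 318
  x=14 (N2, w=50) cum 368
  x=14 (N3, w=6) cum 374
  x=15 (N6, w=225) cum 599
⇒ x* = 5
y-coordinate, sorted with cumulative weight:
  y=0 (N2, w=50) cum 50
  y=1 (N3, w=6) cum 56
  y=1 (N4, w=70) cum 126
  y=6 (N6, w=225) cum 351  ← median
  y=11 (N7, w=40) cum 391
  y=12 (N5, w=30) cum 421
  y=13 (N1, w=3) cum 424
  y=13 (N8, w=175) cum 599
⇒ y* = 6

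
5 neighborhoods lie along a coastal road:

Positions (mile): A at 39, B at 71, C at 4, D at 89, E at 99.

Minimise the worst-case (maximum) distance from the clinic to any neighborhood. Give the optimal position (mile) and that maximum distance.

The 1-center on a line is the midpoint of the two extreme points: leftmost at 4, rightmost at 99.
Optimal location = (4 + 99)/2 = 51.5; maximum distance = (99 − 4)/2 = 47.5.

location 51.5, max distance 47.5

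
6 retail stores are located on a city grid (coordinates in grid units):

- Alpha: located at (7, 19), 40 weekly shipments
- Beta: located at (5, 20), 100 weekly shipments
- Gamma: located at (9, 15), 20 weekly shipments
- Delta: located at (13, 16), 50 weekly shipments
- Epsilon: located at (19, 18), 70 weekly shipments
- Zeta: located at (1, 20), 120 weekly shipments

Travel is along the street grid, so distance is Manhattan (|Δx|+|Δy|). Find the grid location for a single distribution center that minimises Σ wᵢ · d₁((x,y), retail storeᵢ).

Manhattan distance separates: Σwᵢ(|x−xᵢ|+|y−yᵢ|) = Σwᵢ|x−xᵢ| + Σwᵢ|y−yᵢ|, so x and y are optimised independently as 1-D weighted medians.
Total weight W = 400; half = 200.
x-coordinate, sorted with cumulative weight:
  x=1 (Zeta, w=120) cum 120
  x=5 (Beta, w=100) cum 220  ← median
  x=7 (Alpha, w=40) cum 260
  x=9 (Gamma, w=20) cum 280
  x=13 (Delta, w=50) cum 330
  x=19 (Epsilon, w=70) cum 400
⇒ x* = 5
y-coordinate, sorted with cumulative weight:
  y=15 (Gamma, w=20) cum 20
  y=16 (Delta, w=50) cum 70
  y=18 (Epsilon, w=70) cum 140
  y=19 (Alpha, w=40) cum 180
  y=20 (Beta, w=100) cum 280  ← median
  y=20 (Zeta, w=120) cum 400
⇒ y* = 20

(5, 20)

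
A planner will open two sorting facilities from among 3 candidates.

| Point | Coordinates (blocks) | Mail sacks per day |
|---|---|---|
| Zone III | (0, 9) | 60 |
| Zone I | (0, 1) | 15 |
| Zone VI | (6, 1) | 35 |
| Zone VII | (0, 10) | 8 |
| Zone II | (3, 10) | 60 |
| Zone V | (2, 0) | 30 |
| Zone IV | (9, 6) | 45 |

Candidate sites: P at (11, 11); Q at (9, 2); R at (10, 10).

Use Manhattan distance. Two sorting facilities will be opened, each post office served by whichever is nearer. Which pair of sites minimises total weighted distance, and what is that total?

Evaluate every pair (each demand assigned to the nearer of the two):
  {Q, R}: total = 1900
  {P, Q}: total = 2156
  {P, R}: total = 2665
Best pair: {Q, R} with total 1900.

{Q, R}, total 1900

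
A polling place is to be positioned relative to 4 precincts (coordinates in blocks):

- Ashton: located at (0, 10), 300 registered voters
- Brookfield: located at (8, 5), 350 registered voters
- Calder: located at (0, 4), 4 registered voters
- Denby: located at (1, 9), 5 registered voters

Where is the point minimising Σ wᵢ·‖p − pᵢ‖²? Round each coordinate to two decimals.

The minimiser of Σwᵢ‖p−pᵢ‖² is the weighted centroid p* = (Σwᵢpᵢ)/(Σwᵢ).
Σwᵢ = 659.
Σwᵢxᵢ = 300·0 + 350·8 + 4·0 + 5·1 = 2805.
Σwᵢyᵢ = 300·10 + 350·5 + 4·4 + 5·9 = 4811.
x* = 2805/659 = 4.26, y* = 4811/659 = 7.30.

(4.26, 7.30)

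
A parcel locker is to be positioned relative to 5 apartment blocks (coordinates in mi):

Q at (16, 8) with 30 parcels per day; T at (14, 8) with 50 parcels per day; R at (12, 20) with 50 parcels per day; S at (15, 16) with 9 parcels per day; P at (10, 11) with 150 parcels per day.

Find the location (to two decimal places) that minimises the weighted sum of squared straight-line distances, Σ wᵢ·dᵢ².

(11.82, 11.88)

The minimiser of Σwᵢ‖p−pᵢ‖² is the weighted centroid p* = (Σwᵢpᵢ)/(Σwᵢ).
Σwᵢ = 289.
Σwᵢxᵢ = 30·16 + 50·14 + 50·12 + 9·15 + 150·10 = 3415.
Σwᵢyᵢ = 30·8 + 50·8 + 50·20 + 9·16 + 150·11 = 3434.
x* = 3415/289 = 11.82, y* = 3434/289 = 11.88.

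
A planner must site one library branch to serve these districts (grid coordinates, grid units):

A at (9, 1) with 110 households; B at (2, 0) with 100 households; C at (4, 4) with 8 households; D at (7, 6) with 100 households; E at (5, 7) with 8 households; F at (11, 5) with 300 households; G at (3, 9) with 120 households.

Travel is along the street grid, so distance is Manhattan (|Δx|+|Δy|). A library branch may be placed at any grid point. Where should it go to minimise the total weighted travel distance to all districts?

(9, 5)

Manhattan distance separates: Σwᵢ(|x−xᵢ|+|y−yᵢ|) = Σwᵢ|x−xᵢ| + Σwᵢ|y−yᵢ|, so x and y are optimised independently as 1-D weighted medians.
Total weight W = 746; half = 373.
x-coordinate, sorted with cumulative weight:
  x=2 (B, w=100) cum 100
  x=3 (G, w=120) cum 220
  x=4 (C, w=8) cum 228
  x=5 (E, w=8) cum 236
  x=7 (D, w=100) cum 336
  x=9 (A, w=110) cum 446  ← median
  x=11 (F, w=300) cum 746
⇒ x* = 9
y-coordinate, sorted with cumulative weight:
  y=0 (B, w=100) cum 100
  y=1 (A, w=110) cum 210
  y=4 (C, w=8) cum 218
  y=5 (F, w=300) cum 518  ← median
  y=6 (D, w=100) cum 618
  y=7 (E, w=8) cum 626
  y=9 (G, w=120) cum 746
⇒ y* = 5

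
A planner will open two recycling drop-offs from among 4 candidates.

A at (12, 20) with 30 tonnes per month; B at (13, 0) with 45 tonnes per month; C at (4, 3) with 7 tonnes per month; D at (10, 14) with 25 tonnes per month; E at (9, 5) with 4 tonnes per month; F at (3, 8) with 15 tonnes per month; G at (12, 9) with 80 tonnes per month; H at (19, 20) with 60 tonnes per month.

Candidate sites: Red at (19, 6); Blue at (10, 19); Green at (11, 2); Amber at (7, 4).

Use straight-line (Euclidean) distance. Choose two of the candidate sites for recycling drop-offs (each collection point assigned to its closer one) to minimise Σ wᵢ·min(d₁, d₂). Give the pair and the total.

Evaluate every pair (each demand assigned to the nearer of the two):
  {Blue, Green}: total = 1642.3
  {Blue, Amber}: total = 1741.5
  {Red, Blue}: total = 2069.4
  {Red, Green}: total = 2517.5
  {Red, Amber}: total = 2576.7
  {Green, Amber}: total = 2754.7
Best pair: {Blue, Green} with total 1642.3.

{Blue, Green}, total 1642.3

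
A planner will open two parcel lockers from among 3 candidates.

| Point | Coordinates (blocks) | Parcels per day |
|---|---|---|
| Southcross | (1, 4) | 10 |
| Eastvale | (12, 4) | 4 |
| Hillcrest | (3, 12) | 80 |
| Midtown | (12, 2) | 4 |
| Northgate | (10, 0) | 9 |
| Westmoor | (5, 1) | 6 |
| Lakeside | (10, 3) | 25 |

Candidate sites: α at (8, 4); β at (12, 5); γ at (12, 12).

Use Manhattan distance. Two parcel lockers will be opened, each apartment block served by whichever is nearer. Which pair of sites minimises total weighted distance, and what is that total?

Evaluate every pair (each demand assigned to the nearer of the two):
  {α, γ}: total = 995
  {β, γ}: total = 1085
  {α, β}: total = 1291
Best pair: {α, γ} with total 995.

{α, γ}, total 995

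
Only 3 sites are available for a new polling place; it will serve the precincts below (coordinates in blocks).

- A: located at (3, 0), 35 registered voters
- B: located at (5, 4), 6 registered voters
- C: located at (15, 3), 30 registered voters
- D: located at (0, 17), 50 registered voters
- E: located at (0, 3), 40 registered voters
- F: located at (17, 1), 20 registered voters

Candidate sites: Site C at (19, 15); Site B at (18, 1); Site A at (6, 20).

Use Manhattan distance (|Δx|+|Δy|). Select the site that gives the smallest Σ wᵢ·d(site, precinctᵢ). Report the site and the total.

Total weighted distance at each candidate:
  Site C (19, 15): total = 4325
  Site B (18, 1): total = 3326
  Site A (6, 20): total = 3657
Minimum is at Site B with total 3326 blocks.

Site B, total 3326 blocks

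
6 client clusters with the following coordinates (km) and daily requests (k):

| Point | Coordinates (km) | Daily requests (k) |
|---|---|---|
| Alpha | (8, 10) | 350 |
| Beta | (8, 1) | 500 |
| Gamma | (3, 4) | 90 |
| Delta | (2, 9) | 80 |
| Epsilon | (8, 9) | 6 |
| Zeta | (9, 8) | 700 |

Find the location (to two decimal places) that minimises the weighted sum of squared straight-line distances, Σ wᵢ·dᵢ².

(7.87, 6.22)

The minimiser of Σwᵢ‖p−pᵢ‖² is the weighted centroid p* = (Σwᵢpᵢ)/(Σwᵢ).
Σwᵢ = 1726.
Σwᵢxᵢ = 350·8 + 500·8 + 90·3 + 80·2 + 6·8 + 700·9 = 13578.
Σwᵢyᵢ = 350·10 + 500·1 + 90·4 + 80·9 + 6·9 + 700·8 = 10734.
x* = 13578/1726 = 7.87, y* = 10734/1726 = 6.22.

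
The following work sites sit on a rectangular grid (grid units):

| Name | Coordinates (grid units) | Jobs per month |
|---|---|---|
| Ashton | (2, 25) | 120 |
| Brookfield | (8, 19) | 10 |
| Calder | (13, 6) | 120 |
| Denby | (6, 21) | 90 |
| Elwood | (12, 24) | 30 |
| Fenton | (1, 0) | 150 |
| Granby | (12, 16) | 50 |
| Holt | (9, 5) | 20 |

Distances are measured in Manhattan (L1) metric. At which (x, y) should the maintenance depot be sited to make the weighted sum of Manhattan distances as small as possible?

Manhattan distance separates: Σwᵢ(|x−xᵢ|+|y−yᵢ|) = Σwᵢ|x−xᵢ| + Σwᵢ|y−yᵢ|, so x and y are optimised independently as 1-D weighted medians.
Total weight W = 590; half = 295.
x-coordinate, sorted with cumulative weight:
  x=1 (Fenton, w=150) cum 150
  x=2 (Ashton, w=120) cum 270
  x=6 (Denby, w=90) cum 360  ← median
  x=8 (Brookfield, w=10) cum 370
  x=9 (Holt, w=20) cum 390
  x=12 (Elwood, w=30) cum 420
  x=12 (Granby, w=50) cum 470
  x=13 (Calder, w=120) cum 590
⇒ x* = 6
y-coordinate, sorted with cumulative weight:
  y=0 (Fenton, w=150) cum 150
  y=5 (Holt, w=20) cum 170
  y=6 (Calder, w=120) cum 290
  y=16 (Granby, w=50) cum 340  ← median
  y=19 (Brookfield, w=10) cum 350
  y=21 (Denby, w=90) cum 440
  y=24 (Elwood, w=30) cum 470
  y=25 (Ashton, w=120) cum 590
⇒ y* = 16

(6, 16)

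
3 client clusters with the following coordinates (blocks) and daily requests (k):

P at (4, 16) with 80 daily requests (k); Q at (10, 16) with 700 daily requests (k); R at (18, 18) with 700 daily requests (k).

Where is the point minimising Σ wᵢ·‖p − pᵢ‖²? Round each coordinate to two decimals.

(13.46, 16.95)

The minimiser of Σwᵢ‖p−pᵢ‖² is the weighted centroid p* = (Σwᵢpᵢ)/(Σwᵢ).
Σwᵢ = 1480.
Σwᵢxᵢ = 80·4 + 700·10 + 700·18 = 19920.
Σwᵢyᵢ = 80·16 + 700·16 + 700·18 = 25080.
x* = 19920/1480 = 13.46, y* = 25080/1480 = 16.95.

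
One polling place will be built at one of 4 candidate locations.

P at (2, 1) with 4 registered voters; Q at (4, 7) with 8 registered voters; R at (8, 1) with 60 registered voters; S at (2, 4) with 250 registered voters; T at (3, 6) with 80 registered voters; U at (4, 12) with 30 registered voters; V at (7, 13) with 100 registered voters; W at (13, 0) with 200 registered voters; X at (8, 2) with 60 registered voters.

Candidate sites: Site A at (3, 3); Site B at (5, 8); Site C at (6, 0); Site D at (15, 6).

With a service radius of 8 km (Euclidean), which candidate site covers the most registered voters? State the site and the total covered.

Site C, covering 662

Coverage radius r = 8 km; a point is covered iff (Δx)²+(Δy)² ≤ 8² = 64.
  Site A (3, 3): covers {P, Q, R, S, T, X} → 462
  Site B (5, 8): covers {P, Q, R, S, T, U, V, X} → 592
  Site C (6, 0): covers {P, Q, R, S, T, W, X} → 662
  Site D (15, 6): covers {W} → 200
Maximum coverage at Site C: 662 registered voters.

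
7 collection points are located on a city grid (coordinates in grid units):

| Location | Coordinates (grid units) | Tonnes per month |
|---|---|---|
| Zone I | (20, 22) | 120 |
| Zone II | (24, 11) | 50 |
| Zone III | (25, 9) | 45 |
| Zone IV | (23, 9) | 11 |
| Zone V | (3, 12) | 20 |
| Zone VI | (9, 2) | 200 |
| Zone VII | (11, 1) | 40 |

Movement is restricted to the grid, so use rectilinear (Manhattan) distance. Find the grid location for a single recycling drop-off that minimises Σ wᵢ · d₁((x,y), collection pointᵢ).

(11, 9)

Manhattan distance separates: Σwᵢ(|x−xᵢ|+|y−yᵢ|) = Σwᵢ|x−xᵢ| + Σwᵢ|y−yᵢ|, so x and y are optimised independently as 1-D weighted medians.
Total weight W = 486; half = 243.
x-coordinate, sorted with cumulative weight:
  x=3 (Zone V, w=20) cum 20
  x=9 (Zone VI, w=200) cum 220
  x=11 (Zone VII, w=40) cum 260  ← median
  x=20 (Zone I, w=120) cum 380
  x=23 (Zone IV, w=11) cum 391
  x=24 (Zone II, w=50) cum 441
  x=25 (Zone III, w=45) cum 486
⇒ x* = 11
y-coordinate, sorted with cumulative weight:
  y=1 (Zone VII, w=40) cum 40
  y=2 (Zone VI, w=200) cum 240
  y=9 (Zone III, w=45) cum 285  ← median
  y=9 (Zone IV, w=11) cum 296
  y=11 (Zone II, w=50) cum 346
  y=12 (Zone V, w=20) cum 366
  y=22 (Zone I, w=120) cum 486
⇒ y* = 9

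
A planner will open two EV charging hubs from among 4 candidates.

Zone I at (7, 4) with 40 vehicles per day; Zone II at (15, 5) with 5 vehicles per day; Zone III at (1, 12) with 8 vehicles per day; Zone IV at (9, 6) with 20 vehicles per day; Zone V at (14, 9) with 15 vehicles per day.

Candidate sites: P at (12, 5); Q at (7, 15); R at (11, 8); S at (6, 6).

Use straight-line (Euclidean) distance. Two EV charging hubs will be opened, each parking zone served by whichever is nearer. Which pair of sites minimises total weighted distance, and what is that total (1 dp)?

{R, S}, total 280.9

Evaluate every pair (each demand assigned to the nearer of the two):
  {R, S}: total = 280.9
  {P, S}: total = 294.0
  {Q, S}: total = 376.5
  {P, Q}: total = 403.0
  {Q, R}: total = 408.9
  {P, R}: total = 409.1
Best pair: {R, S} with total 280.9.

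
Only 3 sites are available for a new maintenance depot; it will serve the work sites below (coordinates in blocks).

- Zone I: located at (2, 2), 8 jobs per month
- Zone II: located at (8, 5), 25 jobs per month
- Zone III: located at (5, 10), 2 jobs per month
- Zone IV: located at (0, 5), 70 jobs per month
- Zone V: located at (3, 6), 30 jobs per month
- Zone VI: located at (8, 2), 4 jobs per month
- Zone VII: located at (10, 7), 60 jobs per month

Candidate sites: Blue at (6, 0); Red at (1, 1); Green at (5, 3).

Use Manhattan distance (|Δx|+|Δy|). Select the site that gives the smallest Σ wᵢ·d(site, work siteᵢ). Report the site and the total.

Total weighted distance at each candidate:
  Blue (6, 0): total = 1961
  Red (1, 1): total = 1809
  Green (5, 3): total = 1367
Minimum is at Green with total 1367 blocks.

Green, total 1367 blocks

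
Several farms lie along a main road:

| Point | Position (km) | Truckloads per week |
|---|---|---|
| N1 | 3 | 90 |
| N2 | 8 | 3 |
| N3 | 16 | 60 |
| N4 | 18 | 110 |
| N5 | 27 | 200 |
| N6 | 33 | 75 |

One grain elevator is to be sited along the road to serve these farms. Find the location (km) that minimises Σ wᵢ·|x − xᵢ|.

For a sum of weighted absolute distances on a line, the optimum is the weighted median (not the mean). Total weight W = 538; half-weight = 269.
Sort by position and accumulate weight:
  km 3 (N1, w=90) → cum 90
  km 8 (N2, w=3) → cum 93
  km 16 (N3, w=60) → cum 153
  km 18 (N4, w=110) → cum 263
  km 27 (N5, w=200) → cum 463  ≥ 269 → median here
  km 33 (N6, w=75) → cum 538
Optimal location: km 27.

x = 27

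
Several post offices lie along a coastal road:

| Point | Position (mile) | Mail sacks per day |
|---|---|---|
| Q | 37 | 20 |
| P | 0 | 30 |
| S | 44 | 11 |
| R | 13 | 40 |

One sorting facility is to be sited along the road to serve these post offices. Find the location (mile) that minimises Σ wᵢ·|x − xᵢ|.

x = 13

For a sum of weighted absolute distances on a line, the optimum is the weighted median (not the mean). Total weight W = 101; half-weight = 50.5.
Sort by position and accumulate weight:
  mile 0 (P, w=30) → cum 30
  mile 13 (R, w=40) → cum 70  ≥ 50.5 → median here
  mile 37 (Q, w=20) → cum 90
  mile 44 (S, w=11) → cum 101
Optimal location: mile 13.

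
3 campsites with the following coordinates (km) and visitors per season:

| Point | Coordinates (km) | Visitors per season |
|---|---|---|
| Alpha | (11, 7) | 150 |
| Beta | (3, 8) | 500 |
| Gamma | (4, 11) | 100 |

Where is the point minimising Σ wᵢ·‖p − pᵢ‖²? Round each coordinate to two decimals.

The minimiser of Σwᵢ‖p−pᵢ‖² is the weighted centroid p* = (Σwᵢpᵢ)/(Σwᵢ).
Σwᵢ = 750.
Σwᵢxᵢ = 150·11 + 500·3 + 100·4 = 3550.
Σwᵢyᵢ = 150·7 + 500·8 + 100·11 = 6150.
x* = 3550/750 = 4.73, y* = 6150/750 = 8.20.

(4.73, 8.20)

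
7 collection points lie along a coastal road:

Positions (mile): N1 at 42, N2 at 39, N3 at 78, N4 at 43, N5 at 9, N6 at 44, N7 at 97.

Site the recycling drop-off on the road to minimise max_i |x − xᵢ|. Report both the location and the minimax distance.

location 53, max distance 44

The 1-center on a line is the midpoint of the two extreme points: leftmost at 9, rightmost at 97.
Optimal location = (9 + 97)/2 = 53; maximum distance = (97 − 9)/2 = 44.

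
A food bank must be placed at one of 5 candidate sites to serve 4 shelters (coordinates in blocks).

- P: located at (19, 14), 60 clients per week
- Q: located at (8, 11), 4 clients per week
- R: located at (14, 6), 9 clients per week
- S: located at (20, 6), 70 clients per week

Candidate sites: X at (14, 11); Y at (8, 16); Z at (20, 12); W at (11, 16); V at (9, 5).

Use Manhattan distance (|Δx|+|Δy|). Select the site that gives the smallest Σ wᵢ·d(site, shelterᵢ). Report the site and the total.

Total weighted distance at each candidate:
  X (14, 11): total = 1319
  Y (8, 16): total = 2484
  Z (20, 12): total = 760
  W (11, 16): total = 2079
  V (9, 5): total = 2062
Minimum is at Z with total 760 blocks.

Z, total 760 blocks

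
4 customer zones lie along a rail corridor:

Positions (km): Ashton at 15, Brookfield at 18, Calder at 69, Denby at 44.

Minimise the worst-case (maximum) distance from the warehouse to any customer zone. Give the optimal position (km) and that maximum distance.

location 42, max distance 27

The 1-center on a line is the midpoint of the two extreme points: leftmost at 15, rightmost at 69.
Optimal location = (15 + 69)/2 = 42; maximum distance = (69 − 15)/2 = 27.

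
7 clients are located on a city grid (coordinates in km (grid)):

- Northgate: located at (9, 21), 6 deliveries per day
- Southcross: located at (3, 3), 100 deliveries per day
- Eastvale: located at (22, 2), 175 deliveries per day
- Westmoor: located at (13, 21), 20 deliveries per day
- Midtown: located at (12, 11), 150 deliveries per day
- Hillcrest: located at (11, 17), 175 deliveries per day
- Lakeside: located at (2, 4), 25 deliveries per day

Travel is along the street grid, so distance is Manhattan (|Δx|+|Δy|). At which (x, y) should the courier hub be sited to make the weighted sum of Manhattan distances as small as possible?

Manhattan distance separates: Σwᵢ(|x−xᵢ|+|y−yᵢ|) = Σwᵢ|x−xᵢ| + Σwᵢ|y−yᵢ|, so x and y are optimised independently as 1-D weighted medians.
Total weight W = 651; half = 325.5.
x-coordinate, sorted with cumulative weight:
  x=2 (Lakeside, w=25) cum 25
  x=3 (Southcross, w=100) cum 125
  x=9 (Northgate, w=6) cum 131
  x=11 (Hillcrest, w=175) cum 306
  x=12 (Midtown, w=150) cum 456  ← median
  x=13 (Westmoor, w=20) cum 476
  x=22 (Eastvale, w=175) cum 651
⇒ x* = 12
y-coordinate, sorted with cumulative weight:
  y=2 (Eastvale, w=175) cum 175
  y=3 (Southcross, w=100) cum 275
  y=4 (Lakeside, w=25) cum 300
  y=11 (Midtown, w=150) cum 450  ← median
  y=17 (Hillcrest, w=175) cum 625
  y=21 (Northgate, w=6) cum 631
  y=21 (Westmoor, w=20) cum 651
⇒ y* = 11

(12, 11)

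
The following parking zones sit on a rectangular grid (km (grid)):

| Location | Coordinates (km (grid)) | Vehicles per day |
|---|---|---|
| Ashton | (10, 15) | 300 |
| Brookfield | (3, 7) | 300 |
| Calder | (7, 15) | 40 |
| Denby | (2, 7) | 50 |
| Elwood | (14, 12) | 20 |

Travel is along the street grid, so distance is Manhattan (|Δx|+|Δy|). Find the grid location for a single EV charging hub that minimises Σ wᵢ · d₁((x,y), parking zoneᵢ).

Manhattan distance separates: Σwᵢ(|x−xᵢ|+|y−yᵢ|) = Σwᵢ|x−xᵢ| + Σwᵢ|y−yᵢ|, so x and y are optimised independently as 1-D weighted medians.
Total weight W = 710; half = 355.
x-coordinate, sorted with cumulative weight:
  x=2 (Denby, w=50) cum 50
  x=3 (Brookfield, w=300) cum 350
  x=7 (Calder, w=40) cum 390  ← median
  x=10 (Ashton, w=300) cum 690
  x=14 (Elwood, w=20) cum 710
⇒ x* = 7
y-coordinate, sorted with cumulative weight:
  y=7 (Brookfield, w=300) cum 300
  y=7 (Denby, w=50) cum 350
  y=12 (Elwood, w=20) cum 370  ← median
  y=15 (Ashton, w=300) cum 670
  y=15 (Calder, w=40) cum 710
⇒ y* = 12

(7, 12)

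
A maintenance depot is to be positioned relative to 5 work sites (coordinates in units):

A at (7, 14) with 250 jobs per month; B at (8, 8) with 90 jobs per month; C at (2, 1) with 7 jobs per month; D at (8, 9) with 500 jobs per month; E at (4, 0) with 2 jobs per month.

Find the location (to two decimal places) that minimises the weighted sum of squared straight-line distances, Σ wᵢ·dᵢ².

The minimiser of Σwᵢ‖p−pᵢ‖² is the weighted centroid p* = (Σwᵢpᵢ)/(Σwᵢ).
Σwᵢ = 849.
Σwᵢxᵢ = 250·7 + 90·8 + 7·2 + 500·8 + 2·4 = 6492.
Σwᵢyᵢ = 250·14 + 90·8 + 7·1 + 500·9 + 2·0 = 8727.
x* = 6492/849 = 7.65, y* = 8727/849 = 10.28.

(7.65, 10.28)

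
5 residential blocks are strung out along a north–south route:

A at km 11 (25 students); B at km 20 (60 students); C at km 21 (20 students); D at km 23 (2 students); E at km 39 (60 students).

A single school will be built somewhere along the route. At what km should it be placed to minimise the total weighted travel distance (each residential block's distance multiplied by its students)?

x = 20

For a sum of weighted absolute distances on a line, the optimum is the weighted median (not the mean). Total weight W = 167; half-weight = 83.5.
Sort by position and accumulate weight:
  km 11 (A, w=25) → cum 25
  km 20 (B, w=60) → cum 85  ≥ 83.5 → median here
  km 21 (C, w=20) → cum 105
  km 23 (D, w=2) → cum 107
  km 39 (E, w=60) → cum 167
Optimal location: km 20.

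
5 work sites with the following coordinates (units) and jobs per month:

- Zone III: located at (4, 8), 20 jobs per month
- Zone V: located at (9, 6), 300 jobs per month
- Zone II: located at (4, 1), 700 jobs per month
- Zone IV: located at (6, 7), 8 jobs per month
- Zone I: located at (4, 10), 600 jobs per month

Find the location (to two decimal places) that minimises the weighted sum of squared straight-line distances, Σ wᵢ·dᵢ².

(4.93, 5.35)

The minimiser of Σwᵢ‖p−pᵢ‖² is the weighted centroid p* = (Σwᵢpᵢ)/(Σwᵢ).
Σwᵢ = 1628.
Σwᵢxᵢ = 20·4 + 300·9 + 700·4 + 8·6 + 600·4 = 8028.
Σwᵢyᵢ = 20·8 + 300·6 + 700·1 + 8·7 + 600·10 = 8716.
x* = 8028/1628 = 4.93, y* = 8716/1628 = 5.35.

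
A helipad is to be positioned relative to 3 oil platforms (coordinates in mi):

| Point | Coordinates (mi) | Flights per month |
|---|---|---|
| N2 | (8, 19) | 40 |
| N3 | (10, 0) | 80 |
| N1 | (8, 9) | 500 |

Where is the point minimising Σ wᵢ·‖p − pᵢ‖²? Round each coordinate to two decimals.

The minimiser of Σwᵢ‖p−pᵢ‖² is the weighted centroid p* = (Σwᵢpᵢ)/(Σwᵢ).
Σwᵢ = 620.
Σwᵢxᵢ = 40·8 + 80·10 + 500·8 = 5120.
Σwᵢyᵢ = 40·19 + 80·0 + 500·9 = 5260.
x* = 5120/620 = 8.26, y* = 5260/620 = 8.48.

(8.26, 8.48)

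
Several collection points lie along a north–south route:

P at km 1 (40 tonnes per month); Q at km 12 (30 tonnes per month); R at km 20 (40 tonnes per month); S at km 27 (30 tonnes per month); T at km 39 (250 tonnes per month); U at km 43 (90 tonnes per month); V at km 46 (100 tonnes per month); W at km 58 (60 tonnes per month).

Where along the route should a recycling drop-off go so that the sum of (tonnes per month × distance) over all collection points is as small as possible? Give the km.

x = 39

For a sum of weighted absolute distances on a line, the optimum is the weighted median (not the mean). Total weight W = 640; half-weight = 320.
Sort by position and accumulate weight:
  km 1 (P, w=40) → cum 40
  km 12 (Q, w=30) → cum 70
  km 20 (R, w=40) → cum 110
  km 27 (S, w=30) → cum 140
  km 39 (T, w=250) → cum 390  ≥ 320 → median here
  km 43 (U, w=90) → cum 480
  km 46 (V, w=100) → cum 580
  km 58 (W, w=60) → cum 640
Optimal location: km 39.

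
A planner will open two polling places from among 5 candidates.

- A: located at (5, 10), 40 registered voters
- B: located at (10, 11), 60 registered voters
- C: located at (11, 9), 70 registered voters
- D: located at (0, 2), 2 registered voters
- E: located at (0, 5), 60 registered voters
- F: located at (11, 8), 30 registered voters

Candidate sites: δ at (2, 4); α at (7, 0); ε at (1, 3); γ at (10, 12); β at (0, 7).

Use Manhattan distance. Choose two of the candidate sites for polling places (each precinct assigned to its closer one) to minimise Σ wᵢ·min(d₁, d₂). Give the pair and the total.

{γ, β}, total 900

Evaluate every pair (each demand assigned to the nearer of the two):
  {γ, β}: total = 900
  {ε, γ}: total = 954
  {δ, γ}: total = 958
  {α, γ}: total = 1508
  {ε, β}: total = 2554
  {δ, β}: total = 2558
  {α, β}: total = 2560
  {δ, α}: total = 2658
  {α, ε}: total = 2734
  {δ, ε}: total = 2814
Best pair: {γ, β} with total 900.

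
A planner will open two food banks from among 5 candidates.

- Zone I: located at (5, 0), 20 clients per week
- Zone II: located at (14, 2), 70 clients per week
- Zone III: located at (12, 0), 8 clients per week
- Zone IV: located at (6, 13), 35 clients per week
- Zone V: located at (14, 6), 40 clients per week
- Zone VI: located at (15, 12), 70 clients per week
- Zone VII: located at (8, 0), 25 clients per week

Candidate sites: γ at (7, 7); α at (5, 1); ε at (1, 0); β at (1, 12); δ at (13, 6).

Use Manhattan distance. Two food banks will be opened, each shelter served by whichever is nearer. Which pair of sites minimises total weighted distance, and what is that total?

Evaluate every pair (each demand assigned to the nearer of the two):
  {α, δ}: total = 1581
  {γ, δ}: total = 1631
  {ε, δ}: total = 1751
  {β, δ}: total = 1771
  {γ, α}: total = 2359
  {α, β}: total = 2634
  {γ, ε}: total = 2658
  {γ, β}: total = 2756
  {ε, β}: total = 3343
  {α, ε}: total = 3369
Best pair: {α, δ} with total 1581.

{α, δ}, total 1581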